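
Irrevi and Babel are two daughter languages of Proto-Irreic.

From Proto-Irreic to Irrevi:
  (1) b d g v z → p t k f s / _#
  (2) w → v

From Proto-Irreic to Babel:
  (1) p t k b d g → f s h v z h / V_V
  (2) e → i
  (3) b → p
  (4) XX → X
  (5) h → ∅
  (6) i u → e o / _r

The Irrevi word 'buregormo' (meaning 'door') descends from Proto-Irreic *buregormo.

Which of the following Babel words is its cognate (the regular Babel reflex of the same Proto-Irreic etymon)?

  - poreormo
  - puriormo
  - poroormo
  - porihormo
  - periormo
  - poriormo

poriormo

Babel: *buregormo > burehormo > burihormo > purihormo > puriormo > poriormo  (by intervocalic lenition, vowel merger, unconditioned shift, h-loss, pre-rhotic lowering)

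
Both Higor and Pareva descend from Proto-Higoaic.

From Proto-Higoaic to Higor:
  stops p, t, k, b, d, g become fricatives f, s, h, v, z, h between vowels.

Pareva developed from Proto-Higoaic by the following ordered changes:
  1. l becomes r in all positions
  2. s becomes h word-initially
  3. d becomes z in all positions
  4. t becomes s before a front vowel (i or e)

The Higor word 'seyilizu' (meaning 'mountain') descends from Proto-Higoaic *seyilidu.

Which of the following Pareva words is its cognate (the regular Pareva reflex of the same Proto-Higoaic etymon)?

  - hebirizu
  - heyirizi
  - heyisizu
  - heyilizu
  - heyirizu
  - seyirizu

heyirizu

Pareva: *seyilidu > seyiridu > heyiridu > heyirizu  (by unconditioned shift, debuccalisation, unconditioned shift)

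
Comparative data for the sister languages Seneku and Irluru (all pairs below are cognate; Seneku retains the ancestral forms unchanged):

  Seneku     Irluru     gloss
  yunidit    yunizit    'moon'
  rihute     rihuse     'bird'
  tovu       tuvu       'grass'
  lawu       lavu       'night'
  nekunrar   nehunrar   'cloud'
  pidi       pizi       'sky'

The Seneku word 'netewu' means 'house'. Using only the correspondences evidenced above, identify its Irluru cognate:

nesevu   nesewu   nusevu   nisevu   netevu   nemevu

rihute ~ rihuse — Seneku t corresponds to Irluru s between vowels (before a front vowel).
lawu ~ lavu — Seneku w corresponds to Irluru v between vowels (before a back vowel).
Applying these to Seneku 'netewu':
  netewu → nesewu   (t→s between vowels (before a front vowel))
  nesewu → nesevu   (w→v between vowels (before a back vowel))
So the Irluru cognate is 'nesevu'.

nesevu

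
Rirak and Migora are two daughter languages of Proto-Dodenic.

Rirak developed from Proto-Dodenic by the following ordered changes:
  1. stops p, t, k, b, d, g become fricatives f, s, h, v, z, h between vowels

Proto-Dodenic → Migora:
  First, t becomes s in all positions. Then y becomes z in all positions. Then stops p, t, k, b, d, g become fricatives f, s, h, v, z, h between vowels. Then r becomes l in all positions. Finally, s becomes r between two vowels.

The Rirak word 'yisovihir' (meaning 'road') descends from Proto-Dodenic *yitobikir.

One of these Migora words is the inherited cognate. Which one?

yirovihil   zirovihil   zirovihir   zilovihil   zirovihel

zirovihil

Migora: *yitobikir > yisobikir > zisobikir > zisovihir > zisovihil > zirovihil  (by unconditioned shift, unconditioned shift, intervocalic lenition, unconditioned shift, rhotacism)
The other candidates each miss or misapply at least one Migora change.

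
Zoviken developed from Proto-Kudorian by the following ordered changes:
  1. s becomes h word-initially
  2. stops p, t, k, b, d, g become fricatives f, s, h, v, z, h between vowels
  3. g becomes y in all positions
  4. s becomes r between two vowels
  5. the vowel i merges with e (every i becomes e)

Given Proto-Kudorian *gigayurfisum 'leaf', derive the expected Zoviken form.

Zoviken: start from *gigayurfisum.
  rule 1: no change — gigayurfisum
  rule 2 (intervocalic lenition): gigayurfisum → gihayurfisum
  rule 3 (unconditioned shift): gihayurfisum → yihayurfisum
  rule 4 (rhotacism): yihayurfisum → yihayurfirum
  rule 5 (vowel merger): yihayurfirum → yehayurferum
  ⇒ Zoviken yehayurferum

yehayurferum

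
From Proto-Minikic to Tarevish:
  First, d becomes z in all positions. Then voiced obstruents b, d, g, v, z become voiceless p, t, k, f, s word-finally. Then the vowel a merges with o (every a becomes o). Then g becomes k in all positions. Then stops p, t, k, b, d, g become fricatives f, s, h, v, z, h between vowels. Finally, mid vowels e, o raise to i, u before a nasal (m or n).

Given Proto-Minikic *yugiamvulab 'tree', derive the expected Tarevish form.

yuhiumvulop

Tarevish: *yugiamvulab > yugiamvulap > yugiomvulop > yukiomvulop > yuhiomvulop > yuhiumvulop  (by final devoicing, vowel merger, unconditioned shift, intervocalic lenition, pre-nasal raising)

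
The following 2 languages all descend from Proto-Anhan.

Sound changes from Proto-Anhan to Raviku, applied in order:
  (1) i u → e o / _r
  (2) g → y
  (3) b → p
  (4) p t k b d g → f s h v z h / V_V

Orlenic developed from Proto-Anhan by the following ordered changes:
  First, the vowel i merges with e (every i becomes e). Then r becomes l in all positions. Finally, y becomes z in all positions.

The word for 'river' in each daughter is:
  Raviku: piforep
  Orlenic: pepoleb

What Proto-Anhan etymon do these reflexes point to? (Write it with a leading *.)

Position 5: Raviku has r, Orlenic has l. Raviku preserves r here (none of its changes turn any other segment into r), so the proto-segment is *r.
Position 2: Raviku has i, Orlenic has e. Raviku preserves i here (none of its changes turn any other segment into i), so the proto-segment is *i.
Position 7: Raviku has p, Orlenic has b. Orlenic preserves b here (none of its changes turn any other segment into b), so the proto-segment is *b.
Continuing position by position gives *piporeb; check it forward:
Raviku: *piporeb > piporep > piforep  (by unconditioned shift, intervocalic lenition)
Orlenic: start from *piporeb.
  rule 1 (vowel merger): piporeb → peporeb
  rule 2 (unconditioned shift): peporeb → pepoleb
  rule 3: no change — pepoleb
  ⇒ Orlenic pepoleb
*piporeb is the unique common source.

*piporeb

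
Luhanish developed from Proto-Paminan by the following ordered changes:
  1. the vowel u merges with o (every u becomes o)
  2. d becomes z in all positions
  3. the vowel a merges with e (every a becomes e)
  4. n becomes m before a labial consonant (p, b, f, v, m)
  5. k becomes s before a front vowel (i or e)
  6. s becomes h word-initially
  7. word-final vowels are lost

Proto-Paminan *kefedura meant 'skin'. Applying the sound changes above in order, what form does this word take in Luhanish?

hefezor

Luhanish: *kefedura
  kefedura → kefedora   [vowel merger]
  kefedora → kefezora   [unconditioned shift]
  kefezora → kefezore   [vowel merger]
  kefezore (rule 4 does not apply)
  kefezore → sefezore   [palatalisation]
  sefezore → hefezore   [debuccalisation]
  hefezore → hefezor   [apocope]
  giving Luhanish hefezor.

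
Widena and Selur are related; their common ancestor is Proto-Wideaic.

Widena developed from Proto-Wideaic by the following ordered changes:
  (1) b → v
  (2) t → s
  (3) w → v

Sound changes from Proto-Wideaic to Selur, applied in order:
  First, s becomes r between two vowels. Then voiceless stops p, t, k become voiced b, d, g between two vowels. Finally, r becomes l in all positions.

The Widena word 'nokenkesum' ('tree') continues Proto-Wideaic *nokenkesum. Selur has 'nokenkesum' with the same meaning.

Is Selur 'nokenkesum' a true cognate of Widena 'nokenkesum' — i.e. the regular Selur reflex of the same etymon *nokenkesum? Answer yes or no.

no

Derive the expected Selur reflex of *nokenkesum:
Selur: start from *nokenkesum.
  rule 1 (rhotacism): nokenkesum → nokenkerum
  rule 2 (intervocalic voicing): nokenkerum → nogenkerum
  rule 3 (unconditioned shift): nogenkerum → nogenkelum
  ⇒ Selur nogenkelum
The regular Selur reflex would be 'nogenkelum', but the attested form is 'nokenkesum'. The correspondence is irregular, so they are not cognates (the Selur form has a different source).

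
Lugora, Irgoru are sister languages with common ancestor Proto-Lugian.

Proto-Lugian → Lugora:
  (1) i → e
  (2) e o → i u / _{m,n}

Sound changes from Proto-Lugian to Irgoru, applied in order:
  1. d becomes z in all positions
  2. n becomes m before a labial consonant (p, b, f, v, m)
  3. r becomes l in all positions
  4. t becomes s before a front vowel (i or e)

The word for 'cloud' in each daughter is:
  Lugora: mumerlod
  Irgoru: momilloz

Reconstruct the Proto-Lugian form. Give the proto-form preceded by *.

Position 5: Lugora has r, Irgoru has l. Lugora preserves r here (none of its changes turn any other segment into r), so the proto-segment is *r.
Position 4: Lugora has e, Irgoru has i. Irgoru preserves i here (none of its changes turn any other segment into i), so the proto-segment is *i.
Position 2: Lugora has u, Irgoru has o. Irgoru preserves o here (none of its changes turn any other segment into o), so the proto-segment is *o.
Continuing position by position gives *momirlod; check it forward:
Lugora: *momirlod > momerlod > mumerlod  (by vowel merger, pre-nasal raising)
Irgoru: start from *momirlod.
  rule 1 (unconditioned shift): momirlod → momirloz
  rule 2: no change — momirloz
  rule 3 (unconditioned shift): momirloz → momilloz
  rule 4: no change — momilloz
  ⇒ Irgoru momilloz
*momirlod is the unique common source.

*momirlod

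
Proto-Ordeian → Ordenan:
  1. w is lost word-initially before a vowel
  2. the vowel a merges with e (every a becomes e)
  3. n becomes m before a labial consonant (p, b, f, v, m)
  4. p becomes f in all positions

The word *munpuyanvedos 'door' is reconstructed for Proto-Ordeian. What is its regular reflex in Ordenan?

mumfuyemvedos

Ordenan: *munpuyanvedos > munpuyenvedos > mumpuyemvedos > mumfuyemvedos  (by vowel merger, nasal place assimilation, unconditioned shift)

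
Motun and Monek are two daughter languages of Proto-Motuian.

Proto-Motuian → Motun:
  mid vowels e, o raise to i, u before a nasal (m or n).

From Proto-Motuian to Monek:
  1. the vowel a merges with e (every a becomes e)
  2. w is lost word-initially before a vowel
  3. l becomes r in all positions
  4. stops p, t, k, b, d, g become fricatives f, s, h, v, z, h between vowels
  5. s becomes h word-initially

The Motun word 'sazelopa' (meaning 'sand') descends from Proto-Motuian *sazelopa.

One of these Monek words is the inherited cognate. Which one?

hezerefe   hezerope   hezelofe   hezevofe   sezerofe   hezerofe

Monek: *sazelopa
  sazelopa → sezelope   [vowel merger]
  sezelope (rule 2 does not apply)
  sezelope → sezerope   [unconditioned shift]
  sezerope → sezerofe   [intervocalic lenition]
  sezerofe → hezerofe   [debuccalisation]
  giving Monek hezerofe.
The other candidates each miss or misapply at least one Monek change.

hezerofe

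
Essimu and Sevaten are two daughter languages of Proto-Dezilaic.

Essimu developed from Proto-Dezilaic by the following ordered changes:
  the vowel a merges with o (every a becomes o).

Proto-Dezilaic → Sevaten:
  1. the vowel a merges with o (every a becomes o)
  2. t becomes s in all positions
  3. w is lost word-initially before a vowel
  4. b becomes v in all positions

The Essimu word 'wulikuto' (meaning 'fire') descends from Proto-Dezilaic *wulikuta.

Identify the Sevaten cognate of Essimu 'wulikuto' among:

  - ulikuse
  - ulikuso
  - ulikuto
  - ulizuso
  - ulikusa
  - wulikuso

Sevaten: *wulikuta > wulikuto > wulikuso > ulikuso  (by vowel merger, unconditioned shift, glide loss)
Only 'ulikuso' matches the regular Sevaten development of *wulikuta.

ulikuso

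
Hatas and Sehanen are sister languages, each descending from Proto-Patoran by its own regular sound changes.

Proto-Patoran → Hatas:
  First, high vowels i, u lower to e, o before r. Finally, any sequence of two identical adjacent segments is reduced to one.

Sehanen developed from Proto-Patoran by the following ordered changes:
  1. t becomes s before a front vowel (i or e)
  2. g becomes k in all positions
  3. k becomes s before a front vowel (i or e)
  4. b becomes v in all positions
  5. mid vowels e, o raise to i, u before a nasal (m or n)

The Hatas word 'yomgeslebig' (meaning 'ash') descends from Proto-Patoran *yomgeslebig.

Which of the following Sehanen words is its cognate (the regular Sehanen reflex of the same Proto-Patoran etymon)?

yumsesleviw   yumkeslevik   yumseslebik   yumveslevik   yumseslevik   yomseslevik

yumseslevik

Sehanen: *yomgeslebig > yomkeslebik > yomseslebik > yomseslevik > yumseslevik  (by unconditioned shift, palatalisation, unconditioned shift, pre-nasal raising)
Only 'yumseslevik' matches the regular Sehanen development of *yomgeslebig.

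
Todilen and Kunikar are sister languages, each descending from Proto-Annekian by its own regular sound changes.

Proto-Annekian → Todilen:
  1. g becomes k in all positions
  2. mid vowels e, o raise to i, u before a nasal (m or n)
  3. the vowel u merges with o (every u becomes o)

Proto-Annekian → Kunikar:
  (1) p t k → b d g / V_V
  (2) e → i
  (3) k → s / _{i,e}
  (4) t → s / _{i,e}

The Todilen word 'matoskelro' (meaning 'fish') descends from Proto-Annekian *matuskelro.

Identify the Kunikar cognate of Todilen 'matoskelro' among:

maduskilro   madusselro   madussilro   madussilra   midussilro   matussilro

Kunikar: *matuskelro
  matuskelro → maduskelro   [intervocalic voicing]
  maduskelro → maduskilro   [vowel merger]
  maduskilro → madussilro   [palatalisation]
  madussilro (rule 4 does not apply)
  giving Kunikar madussilro.
The other candidates each miss or misapply at least one Kunikar change.

madussilro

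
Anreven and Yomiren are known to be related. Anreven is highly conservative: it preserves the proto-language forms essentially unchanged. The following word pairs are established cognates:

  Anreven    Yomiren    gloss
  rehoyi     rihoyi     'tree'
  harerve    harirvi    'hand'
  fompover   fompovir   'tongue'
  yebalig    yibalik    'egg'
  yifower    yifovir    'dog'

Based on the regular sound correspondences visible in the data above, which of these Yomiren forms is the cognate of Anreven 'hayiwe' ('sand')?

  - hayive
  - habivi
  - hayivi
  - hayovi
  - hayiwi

hayivi

yifower ~ yifovir — Anreven w corresponds to Yomiren v between vowels (before a front vowel).
harerve ~ harirvi — Anreven e corresponds to Yomiren i word-finally.
Applying these to Anreven 'hayiwe':
  hayiwe → hayive   (w→v between vowels (before a front vowel))
  hayive → hayivi   (e→i word-finally)
So the Yomiren cognate is 'hayivi'.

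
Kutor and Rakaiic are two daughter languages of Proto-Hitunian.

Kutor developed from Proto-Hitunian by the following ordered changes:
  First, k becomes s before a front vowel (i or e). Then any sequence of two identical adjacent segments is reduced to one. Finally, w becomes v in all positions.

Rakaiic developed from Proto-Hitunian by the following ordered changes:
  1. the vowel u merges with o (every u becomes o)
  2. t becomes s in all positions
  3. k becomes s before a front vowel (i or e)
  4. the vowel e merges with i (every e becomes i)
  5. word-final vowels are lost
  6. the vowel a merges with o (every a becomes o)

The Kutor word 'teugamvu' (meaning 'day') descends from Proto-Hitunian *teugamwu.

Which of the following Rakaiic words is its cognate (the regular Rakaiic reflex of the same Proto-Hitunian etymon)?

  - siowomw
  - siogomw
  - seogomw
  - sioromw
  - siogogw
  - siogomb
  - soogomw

Rakaiic: *teugamwu > teogamwo > seogamwo > siogamwo > siogamw > siogomw  (by vowel merger, unconditioned shift, vowel merger, apocope, vowel merger)

siogomw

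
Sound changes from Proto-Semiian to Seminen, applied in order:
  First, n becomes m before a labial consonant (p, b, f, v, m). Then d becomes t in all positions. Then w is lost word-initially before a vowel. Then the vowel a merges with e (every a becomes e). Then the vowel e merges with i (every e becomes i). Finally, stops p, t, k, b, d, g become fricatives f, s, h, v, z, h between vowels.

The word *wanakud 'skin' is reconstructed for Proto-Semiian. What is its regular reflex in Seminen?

inihut

Seminen: *wanakud
  wanakud (rule 1 does not apply)
  wanakud → wanakut   [unconditioned shift]
  wanakut → anakut   [glide loss]
  anakut → enekut   [vowel merger]
  enekut → inikut   [vowel merger]
  inikut → inihut   [intervocalic lenition]
  giving Seminen inihut.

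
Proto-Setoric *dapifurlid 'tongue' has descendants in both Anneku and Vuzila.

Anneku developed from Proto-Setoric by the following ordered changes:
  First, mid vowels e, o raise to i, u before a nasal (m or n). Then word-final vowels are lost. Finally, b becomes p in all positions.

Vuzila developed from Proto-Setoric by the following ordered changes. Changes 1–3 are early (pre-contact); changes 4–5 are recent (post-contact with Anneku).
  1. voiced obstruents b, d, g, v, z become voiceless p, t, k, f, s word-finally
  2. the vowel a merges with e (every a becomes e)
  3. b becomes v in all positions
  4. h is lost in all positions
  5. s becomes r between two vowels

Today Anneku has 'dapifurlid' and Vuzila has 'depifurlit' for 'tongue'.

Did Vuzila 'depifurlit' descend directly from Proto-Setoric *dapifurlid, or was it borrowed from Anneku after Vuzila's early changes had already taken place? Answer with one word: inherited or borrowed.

inherited

If inherited, *dapifurlid would pass through all of Vuzila's changes:
Vuzila: start from *dapifurlid.
  rule 1 (final devoicing): dapifurlid → dapifurlit
  rule 2 (vowel merger): dapifurlit → depifurlit
  rule 3: no change — depifurlit
  rule 4: no change — depifurlit
  rule 5: no change — depifurlit
  ⇒ Vuzila depifurlit
If borrowed from Anneku 'dapifurlid' after the early changes, it would undergo only the recent ones:
  rule 4 (h-loss): no change (dapifurlid)
  rule 5 (rhotacism): no change (dapifurlid)
  ⇒ as a loan: dapifurlid
Vuzila 'depifurlit' matches the inherited outcome exactly, so it is an inherited cognate, not a loan.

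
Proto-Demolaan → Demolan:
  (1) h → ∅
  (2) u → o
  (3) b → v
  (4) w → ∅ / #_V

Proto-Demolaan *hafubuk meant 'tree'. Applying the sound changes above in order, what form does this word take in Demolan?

afovok

Demolan: start from *hafubuk.
  rule 1 (h-loss): hafubuk → afubuk
  rule 2 (vowel merger): afubuk → afobok
  rule 3 (unconditioned shift): afobok → afovok
  rule 4: no change — afovok
  ⇒ Demolan afovok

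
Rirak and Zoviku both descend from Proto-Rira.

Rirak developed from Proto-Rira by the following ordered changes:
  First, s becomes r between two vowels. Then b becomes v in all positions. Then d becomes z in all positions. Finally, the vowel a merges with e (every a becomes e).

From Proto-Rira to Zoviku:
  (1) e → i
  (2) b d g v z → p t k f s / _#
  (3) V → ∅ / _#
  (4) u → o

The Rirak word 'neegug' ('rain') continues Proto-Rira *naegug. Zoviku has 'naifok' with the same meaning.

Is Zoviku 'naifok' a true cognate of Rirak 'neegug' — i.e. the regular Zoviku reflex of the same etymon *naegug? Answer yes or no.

no

Derive the expected Zoviku reflex of *naegug:
Zoviku: *naegug
  naegug → naigug   [vowel merger]
  naigug → naiguk   [final devoicing]
  naiguk (rule 3 does not apply)
  naiguk → naigok   [vowel merger]
  giving Zoviku naigok.
The regular Zoviku reflex would be 'naigok', but the attested form is 'naifok'. The correspondence is irregular, so they are not cognates (the Zoviku form has a different source).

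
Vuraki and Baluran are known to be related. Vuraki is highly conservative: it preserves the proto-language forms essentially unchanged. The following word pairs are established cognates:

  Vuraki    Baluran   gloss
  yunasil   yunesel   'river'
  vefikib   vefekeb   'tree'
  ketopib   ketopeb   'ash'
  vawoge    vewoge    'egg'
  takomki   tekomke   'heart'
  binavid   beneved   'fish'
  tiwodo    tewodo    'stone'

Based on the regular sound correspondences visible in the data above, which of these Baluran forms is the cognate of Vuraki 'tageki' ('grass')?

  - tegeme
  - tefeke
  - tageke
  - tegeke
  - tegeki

yunasil ~ yunesel, vawoge ~ vewoge — Vuraki a corresponds to Baluran e after a consonant, before a consonant other than r, m, n, p, b, f, v.
takomki ~ tekomke — Vuraki i corresponds to Baluran e word-finally.
Applying these to Vuraki 'tageki':
  tageki → tegeki   (a→e after a consonant, before a consonant other than r, m, n, p, b, f, v)
  tegeki → tegeke   (i→e word-finally)
So the Baluran cognate is 'tegeke'.

tegeke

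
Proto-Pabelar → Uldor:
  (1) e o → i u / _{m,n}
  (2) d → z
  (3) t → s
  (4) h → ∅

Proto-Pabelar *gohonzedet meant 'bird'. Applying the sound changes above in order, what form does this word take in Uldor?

gounzezes

Uldor: start from *gohonzedet.
  rule 1 (pre-nasal raising): gohonzedet → gohunzedet
  rule 2 (unconditioned shift): gohunzedet → gohunzezet
  rule 3 (unconditioned shift): gohunzezet → gohunzezes
  rule 4 (h-loss): gohunzezes → gounzezes
  ⇒ Uldor gounzezes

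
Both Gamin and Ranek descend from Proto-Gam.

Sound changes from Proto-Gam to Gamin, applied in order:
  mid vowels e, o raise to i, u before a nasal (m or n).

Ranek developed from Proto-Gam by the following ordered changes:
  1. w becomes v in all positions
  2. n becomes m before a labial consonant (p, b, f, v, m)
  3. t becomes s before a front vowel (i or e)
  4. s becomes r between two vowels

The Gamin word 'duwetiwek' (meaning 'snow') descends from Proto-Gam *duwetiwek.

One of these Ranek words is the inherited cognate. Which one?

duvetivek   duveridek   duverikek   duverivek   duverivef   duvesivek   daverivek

duverivek

Ranek: start from *duwetiwek.
  rule 1 (unconditioned shift): duwetiwek → duvetivek
  rule 2: no change — duvetivek
  rule 3 (palatalisation): duvetivek → duvesivek
  rule 4 (rhotacism): duvesivek → duverivek
  ⇒ Ranek duverivek
Only 'duverivek' matches the regular Ranek development of *duwetiwek.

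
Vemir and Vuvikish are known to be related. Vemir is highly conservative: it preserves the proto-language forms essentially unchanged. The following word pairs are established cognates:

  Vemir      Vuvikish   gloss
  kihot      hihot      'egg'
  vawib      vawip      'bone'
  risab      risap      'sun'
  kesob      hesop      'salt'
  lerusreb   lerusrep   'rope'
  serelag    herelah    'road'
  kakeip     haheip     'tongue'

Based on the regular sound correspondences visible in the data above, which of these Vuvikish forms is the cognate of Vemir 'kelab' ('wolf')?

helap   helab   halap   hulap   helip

kesob ~ hesop — Vemir k corresponds to Vuvikish h word-initially before a front vowel.
vawib ~ vawip, risab ~ risap — Vemir b corresponds to Vuvikish p word-finally.
Applying these to Vemir 'kelab':
  kelab → helab   (k→h word-initially before a front vowel)
  helab → helap   (b→p word-finally)
So the Vuvikish cognate is 'helap'.

helap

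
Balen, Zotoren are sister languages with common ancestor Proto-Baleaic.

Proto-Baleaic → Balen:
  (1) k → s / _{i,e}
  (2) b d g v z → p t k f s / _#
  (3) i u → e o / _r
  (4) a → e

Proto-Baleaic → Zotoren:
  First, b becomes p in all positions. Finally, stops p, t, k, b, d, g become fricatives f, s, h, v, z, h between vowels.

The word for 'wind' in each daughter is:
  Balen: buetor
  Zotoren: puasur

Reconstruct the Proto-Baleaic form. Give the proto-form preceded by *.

*buatur

Position 4: Balen has t, Zotoren has s. Taking the neighbouring segments as reconstructed: Balen t can only go back to *t; Zotoren s could go back to *t or *s — the one source consistent with every daughter is *t.
Position 3: Balen has e, Zotoren has a. Zotoren preserves a here (none of its changes turn any other segment into a), so the proto-segment is *a.
Verify the candidate proto-form against each daughter:
Balen: *buatur
  buatur (rule 1 does not apply)
  buatur (rule 2 does not apply)
  buatur → buator   [pre-rhotic lowering]
  buator → buetor   [vowel merger]
  giving Balen buetor.
Zotoren: *buatur > puatur > puasur  (by unconditioned shift, intervocalic lenition)
*buatur is the unique common source.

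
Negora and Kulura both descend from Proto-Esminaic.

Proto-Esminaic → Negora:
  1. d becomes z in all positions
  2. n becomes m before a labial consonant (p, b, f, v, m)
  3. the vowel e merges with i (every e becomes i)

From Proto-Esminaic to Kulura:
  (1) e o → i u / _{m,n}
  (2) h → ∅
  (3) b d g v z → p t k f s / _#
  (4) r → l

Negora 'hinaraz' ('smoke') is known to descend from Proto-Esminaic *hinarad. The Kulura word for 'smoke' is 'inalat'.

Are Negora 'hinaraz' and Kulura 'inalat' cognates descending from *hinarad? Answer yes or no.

Derive the expected Kulura reflex of *hinarad:
Kulura: *hinarad > inarad > inarat > inalat  (by h-loss, final devoicing, unconditioned shift)
Kulura 'inalat' matches the regular reflex exactly, so the pair is cognate.

yes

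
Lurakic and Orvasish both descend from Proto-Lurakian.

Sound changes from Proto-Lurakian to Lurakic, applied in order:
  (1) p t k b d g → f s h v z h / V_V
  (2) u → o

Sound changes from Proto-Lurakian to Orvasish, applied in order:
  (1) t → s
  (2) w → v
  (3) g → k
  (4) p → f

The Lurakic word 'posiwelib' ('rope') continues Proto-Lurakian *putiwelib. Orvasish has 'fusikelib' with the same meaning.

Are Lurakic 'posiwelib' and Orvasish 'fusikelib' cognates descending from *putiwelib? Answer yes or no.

no

Derive the expected Orvasish reflex of *putiwelib:
Orvasish: *putiwelib
  putiwelib → pusiwelib   [unconditioned shift]
  pusiwelib → pusivelib   [unconditioned shift]
  pusivelib (rule 3 does not apply)
  pusivelib → fusivelib   [unconditioned shift]
  giving Orvasish fusivelib.
The regular Orvasish reflex would be 'fusivelib', but the attested form is 'fusikelib'. The correspondence is irregular, so they are not cognates (the Orvasish form has a different source).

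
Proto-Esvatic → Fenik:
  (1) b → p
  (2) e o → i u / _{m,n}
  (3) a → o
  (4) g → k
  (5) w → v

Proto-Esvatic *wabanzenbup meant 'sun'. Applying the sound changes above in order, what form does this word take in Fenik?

voponzinpup

Fenik: *wabanzenbup > wapanzenpup > wapanzinpup > woponzinpup > voponzinpup  (by unconditioned shift, pre-nasal raising, vowel merger, unconditioned shift)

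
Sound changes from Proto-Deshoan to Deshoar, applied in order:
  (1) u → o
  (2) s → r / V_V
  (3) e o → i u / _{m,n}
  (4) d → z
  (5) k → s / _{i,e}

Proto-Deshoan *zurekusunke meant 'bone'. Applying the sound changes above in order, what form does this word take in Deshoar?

Deshoar: *zurekusunke > zorekosonke > zorekoronke > zorekorunke > zorekorunse  (by vowel merger, rhotacism, pre-nasal raising, palatalisation)

zorekorunse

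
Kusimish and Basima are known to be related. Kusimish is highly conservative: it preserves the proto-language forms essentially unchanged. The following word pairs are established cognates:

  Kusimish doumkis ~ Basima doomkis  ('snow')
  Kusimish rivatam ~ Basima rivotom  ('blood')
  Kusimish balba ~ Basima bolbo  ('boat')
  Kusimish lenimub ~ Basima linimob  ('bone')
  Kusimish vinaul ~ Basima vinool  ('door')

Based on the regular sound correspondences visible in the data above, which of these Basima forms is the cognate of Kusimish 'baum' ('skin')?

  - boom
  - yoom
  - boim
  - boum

boom

vinaul ~ vinool — Kusimish a corresponds to Basima o after a consonant, before a back vowel.
doumkis ~ doomkis — Kusimish u corresponds to Basima o after a vowel, before a nasal.
Applying these to Kusimish 'baum':
  baum → boum   (a→o after a consonant, before a back vowel)
  boum → boom   (u→o after a vowel, before a nasal)
So the Basima cognate is 'boom'.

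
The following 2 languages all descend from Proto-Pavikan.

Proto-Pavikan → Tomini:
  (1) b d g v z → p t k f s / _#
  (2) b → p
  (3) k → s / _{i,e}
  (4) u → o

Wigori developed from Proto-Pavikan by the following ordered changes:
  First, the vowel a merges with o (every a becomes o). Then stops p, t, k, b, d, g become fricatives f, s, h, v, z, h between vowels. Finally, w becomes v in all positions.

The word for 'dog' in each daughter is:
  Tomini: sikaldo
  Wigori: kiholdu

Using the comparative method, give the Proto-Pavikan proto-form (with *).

Position 4: Tomini has a, Wigori has o. Tomini preserves a here (none of its changes turn any other segment into a), so the proto-segment is *a.
Position 1: Tomini has s, Wigori has k. Wigori preserves k here (none of its changes turn any other segment into k), so the proto-segment is *k.
This points to *kikaldu. Verify forward in each daughter:
Tomini: *kikaldu > sikaldu > sikaldo  (by palatalisation, vowel merger)
Wigori: *kikaldu > kikoldu > kiholdu  (by vowel merger, intervocalic lenition)
Only *kikaldu yields all of Tomini sikaldo, Wigori kiholdu.

*kikaldu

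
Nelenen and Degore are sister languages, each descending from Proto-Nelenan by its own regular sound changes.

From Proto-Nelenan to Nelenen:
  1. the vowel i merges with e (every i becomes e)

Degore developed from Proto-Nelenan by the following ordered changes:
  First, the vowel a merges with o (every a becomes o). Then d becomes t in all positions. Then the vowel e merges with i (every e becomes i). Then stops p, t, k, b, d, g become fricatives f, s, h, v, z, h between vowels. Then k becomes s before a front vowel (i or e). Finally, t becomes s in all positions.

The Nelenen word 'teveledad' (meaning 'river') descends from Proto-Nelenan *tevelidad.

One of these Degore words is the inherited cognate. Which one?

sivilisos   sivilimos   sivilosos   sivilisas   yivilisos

Degore: start from *tevelidad.
  rule 1 (vowel merger): tevelidad → tevelidod
  rule 2 (unconditioned shift): tevelidod → tevelitot
  rule 3 (vowel merger): tevelitot → tivilitot
  rule 4 (intervocalic lenition): tivilitot → tivilisot
  rule 5: no change — tivilisot
  rule 6 (unconditioned shift): tivilisot → sivilisos
  ⇒ Degore sivilisos
Only 'sivilisos' matches the regular Degore development of *tevelidad.

sivilisos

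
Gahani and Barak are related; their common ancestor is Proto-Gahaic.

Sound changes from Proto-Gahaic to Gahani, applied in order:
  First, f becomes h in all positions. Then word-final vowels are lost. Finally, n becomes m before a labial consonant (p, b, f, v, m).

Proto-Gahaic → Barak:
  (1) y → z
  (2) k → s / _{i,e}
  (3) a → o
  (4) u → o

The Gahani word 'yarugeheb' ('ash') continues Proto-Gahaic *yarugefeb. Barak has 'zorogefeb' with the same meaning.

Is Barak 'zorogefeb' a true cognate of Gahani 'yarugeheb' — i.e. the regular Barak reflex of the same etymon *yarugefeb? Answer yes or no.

yes

Derive the expected Barak reflex of *yarugefeb:
Barak: *yarugefeb
  yarugefeb → zarugefeb   [unconditioned shift]
  zarugefeb (rule 2 does not apply)
  zarugefeb → zorugefeb   [vowel merger]
  zorugefeb → zorogefeb   [vowel merger]
  giving Barak zorogefeb.
Barak 'zorogefeb' matches the regular reflex exactly, so the pair is cognate.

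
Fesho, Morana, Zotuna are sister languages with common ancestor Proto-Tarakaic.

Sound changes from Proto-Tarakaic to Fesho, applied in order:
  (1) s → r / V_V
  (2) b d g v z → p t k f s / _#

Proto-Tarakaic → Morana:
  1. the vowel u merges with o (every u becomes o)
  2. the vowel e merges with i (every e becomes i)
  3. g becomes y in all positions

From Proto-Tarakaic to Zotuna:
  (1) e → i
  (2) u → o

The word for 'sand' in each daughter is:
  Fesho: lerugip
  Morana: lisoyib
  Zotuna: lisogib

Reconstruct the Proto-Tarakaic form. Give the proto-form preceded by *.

Position 7: Fesho has p, Morana has b, Zotuna has b. Morana preserves b here (none of its changes turn any other segment into b), so the proto-segment is *b.
Position 3: Fesho has r, Morana has s, Zotuna has s. Morana preserves s here (none of its changes turn any other segment into s), so the proto-segment is *s.
Position 4: Fesho has u, Morana has o, Zotuna has o. Fesho preserves u here (none of its changes turn any other segment into u), so the proto-segment is *u.
Verify the candidate proto-form against each daughter:
Fesho: *lesugib > lerugib > lerugip  (by rhotacism, final devoicing)
Morana: *lesugib
  lesugib → lesogib   [vowel merger]
  lesogib → lisogib   [vowel merger]
  lisogib → lisoyib   [unconditioned shift]
  giving Morana lisoyib.
Zotuna: *lesugib
  lesugib → lisugib   [vowel merger]
  lisugib → lisogib   [vowel merger]
  giving Zotuna lisogib.
Only *lesugib yields all of Fesho lerugip, Morana lisoyib, Zotuna lisogib.

*lesugib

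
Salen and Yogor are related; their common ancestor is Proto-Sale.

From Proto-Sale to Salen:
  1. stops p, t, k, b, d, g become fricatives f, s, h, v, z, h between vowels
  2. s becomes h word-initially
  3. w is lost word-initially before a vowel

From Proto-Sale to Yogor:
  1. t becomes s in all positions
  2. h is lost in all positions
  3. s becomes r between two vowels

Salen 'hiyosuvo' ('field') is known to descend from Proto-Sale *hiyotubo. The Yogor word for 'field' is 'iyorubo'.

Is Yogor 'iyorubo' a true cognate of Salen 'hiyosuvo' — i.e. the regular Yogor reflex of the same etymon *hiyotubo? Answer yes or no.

yes

Derive the expected Yogor reflex of *hiyotubo:
Yogor: start from *hiyotubo.
  rule 1 (unconditioned shift): hiyotubo → hiyosubo
  rule 2 (h-loss): hiyosubo → iyosubo
  rule 3 (rhotacism): iyosubo → iyorubo
  ⇒ Yogor iyorubo
Yogor 'iyorubo' matches the regular reflex exactly, so the pair is cognate.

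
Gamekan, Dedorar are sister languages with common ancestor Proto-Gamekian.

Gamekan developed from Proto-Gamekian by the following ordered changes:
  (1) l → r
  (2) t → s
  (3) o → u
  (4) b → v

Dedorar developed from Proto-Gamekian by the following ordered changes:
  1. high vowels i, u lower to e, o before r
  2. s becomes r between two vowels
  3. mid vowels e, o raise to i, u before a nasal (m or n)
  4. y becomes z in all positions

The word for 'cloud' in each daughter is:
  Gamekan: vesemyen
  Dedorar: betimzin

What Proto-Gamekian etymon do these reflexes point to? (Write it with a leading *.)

*betemyen

Position 3: Gamekan has s, Dedorar has t. Dedorar preserves t here (none of its changes turn any other segment into t), so the proto-segment is *t.
Position 7: Gamekan has e, Dedorar has i. Gamekan preserves e here (none of its changes turn any other segment into e), so the proto-segment is *e.
Position 6: Gamekan has y, Dedorar has z. Gamekan preserves y here (none of its changes turn any other segment into y), so the proto-segment is *y.
Verify the candidate proto-form against each daughter:
Gamekan: *betemyen
  betemyen (rule 1 does not apply)
  betemyen → besemyen   [unconditioned shift]
  besemyen (rule 3 does not apply)
  besemyen → vesemyen   [unconditioned shift]
  giving Gamekan vesemyen.
Dedorar: start from *betemyen.
  rule 1: no change — betemyen
  rule 2: no change — betemyen
  rule 3 (pre-nasal raising): betemyen → betimyin
  rule 4 (unconditioned shift): betimyin → betimzin
  ⇒ Dedorar betimzin
*betemyen is the unique common source.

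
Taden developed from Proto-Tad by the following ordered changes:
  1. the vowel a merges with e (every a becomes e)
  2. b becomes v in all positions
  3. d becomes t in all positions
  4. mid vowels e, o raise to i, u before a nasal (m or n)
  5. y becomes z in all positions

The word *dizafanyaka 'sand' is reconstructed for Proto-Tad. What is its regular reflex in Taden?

tizefinzeke

Taden: *dizafanyaka > dizefenyeke > tizefenyeke > tizefinyeke > tizefinzeke  (by vowel merger, unconditioned shift, pre-nasal raising, unconditioned shift)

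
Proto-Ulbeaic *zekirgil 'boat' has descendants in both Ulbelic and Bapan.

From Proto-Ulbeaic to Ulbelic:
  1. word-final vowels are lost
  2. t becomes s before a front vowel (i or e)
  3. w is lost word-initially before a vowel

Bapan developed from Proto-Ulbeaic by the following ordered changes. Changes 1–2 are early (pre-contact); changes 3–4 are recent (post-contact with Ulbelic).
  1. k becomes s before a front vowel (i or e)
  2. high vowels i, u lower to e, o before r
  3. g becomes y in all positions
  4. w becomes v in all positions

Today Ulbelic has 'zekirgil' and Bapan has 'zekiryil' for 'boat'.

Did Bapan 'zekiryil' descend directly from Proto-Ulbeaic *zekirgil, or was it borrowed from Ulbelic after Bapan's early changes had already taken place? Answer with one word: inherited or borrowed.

borrowed

If inherited, *zekirgil would pass through all of Bapan's changes:
Bapan: *zekirgil
  zekirgil → zesirgil   [palatalisation]
  zesirgil → zesergil   [pre-rhotic lowering]
  zesergil → zeseryil   [unconditioned shift]
  zeseryil (rule 4 does not apply)
  giving Bapan zeseryil.
If borrowed from Ulbelic 'zekirgil' after the early changes, it would undergo only the recent ones:
  rule 3 (unconditioned shift): zekirgil → zekiryil
  rule 4 (unconditioned shift): no change (zekiryil)
  ⇒ as a loan: zekiryil
Bapan 'zekiryil' matches the loan outcome 'zekiryil', not the inherited 'zeseryil' — it skipped the early Bapan changes, so it was borrowed from Ulbelic.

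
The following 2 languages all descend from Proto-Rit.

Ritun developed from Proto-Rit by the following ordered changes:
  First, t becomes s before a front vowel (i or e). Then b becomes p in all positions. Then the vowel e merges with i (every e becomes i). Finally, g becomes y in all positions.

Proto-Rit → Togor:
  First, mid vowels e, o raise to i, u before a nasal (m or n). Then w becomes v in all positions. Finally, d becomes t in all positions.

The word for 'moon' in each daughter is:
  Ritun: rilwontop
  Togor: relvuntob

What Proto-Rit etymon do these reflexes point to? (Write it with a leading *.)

Position 2: Ritun has i, Togor has e. Togor preserves e here (none of its changes turn any other segment into e), so the proto-segment is *e.
Position 4: Ritun has w, Togor has v. Ritun preserves w here (none of its changes turn any other segment into w), so the proto-segment is *w.
This points to *relwontob. Verify forward in each daughter:
Ritun: *relwontob > relwontop > rilwontop  (by unconditioned shift, vowel merger)
Togor: *relwontob
  relwontob → relwuntob   [pre-nasal raising]
  relwuntob → relvuntob   [unconditioned shift]
  relvuntob (rule 3 does not apply)
  giving Togor relvuntob.
Only *relwontob yields all of Ritun rilwontop, Togor relvuntob.

*relwontob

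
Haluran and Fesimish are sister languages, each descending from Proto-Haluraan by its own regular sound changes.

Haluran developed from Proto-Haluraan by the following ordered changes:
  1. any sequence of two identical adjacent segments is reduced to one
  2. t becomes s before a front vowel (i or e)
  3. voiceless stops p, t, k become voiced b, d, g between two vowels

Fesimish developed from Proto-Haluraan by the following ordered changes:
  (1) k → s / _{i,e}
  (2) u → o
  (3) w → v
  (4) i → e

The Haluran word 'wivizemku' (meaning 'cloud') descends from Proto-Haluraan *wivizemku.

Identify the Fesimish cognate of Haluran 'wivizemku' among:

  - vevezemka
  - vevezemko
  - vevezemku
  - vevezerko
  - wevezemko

vevezemko

Fesimish: start from *wivizemku.
  rule 1: no change — wivizemku
  rule 2 (vowel merger): wivizemku → wivizemko
  rule 3 (unconditioned shift): wivizemko → vivizemko
  rule 4 (vowel merger): vivizemko → vevezemko
  ⇒ Fesimish vevezemko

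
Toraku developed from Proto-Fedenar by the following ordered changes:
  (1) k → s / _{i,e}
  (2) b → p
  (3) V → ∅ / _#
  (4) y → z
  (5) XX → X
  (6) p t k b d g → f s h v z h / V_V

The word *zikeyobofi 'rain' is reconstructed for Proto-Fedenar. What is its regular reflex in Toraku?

Toraku: *zikeyobofi > ziseyobofi > ziseyopofi > ziseyopof > zisezopof > zisezofof  (by palatalisation, unconditioned shift, apocope, unconditioned shift, intervocalic lenition)

zisezofof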